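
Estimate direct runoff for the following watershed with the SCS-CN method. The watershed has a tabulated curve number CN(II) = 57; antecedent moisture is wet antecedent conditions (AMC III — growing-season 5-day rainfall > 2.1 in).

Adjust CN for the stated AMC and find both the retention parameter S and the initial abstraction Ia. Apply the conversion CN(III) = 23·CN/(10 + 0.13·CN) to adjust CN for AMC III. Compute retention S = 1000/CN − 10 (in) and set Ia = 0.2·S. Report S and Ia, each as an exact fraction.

S = 4300/1311 in ≈ 3.280 in; Ia = 860/1311 in ≈ 0.656 in

CN(III) from CN(II)=57: (23·57)/(10 + 0.13·57) = 131100/1741 ≈ 75.302
Max retention: S = 1000/(131100/1741) − 10 = 4300/1311 in (≈ 3.280 in)
Initial abstraction Ia = S/5 = (4300/1311)/5 = 860/1311 ≈ 0.656 in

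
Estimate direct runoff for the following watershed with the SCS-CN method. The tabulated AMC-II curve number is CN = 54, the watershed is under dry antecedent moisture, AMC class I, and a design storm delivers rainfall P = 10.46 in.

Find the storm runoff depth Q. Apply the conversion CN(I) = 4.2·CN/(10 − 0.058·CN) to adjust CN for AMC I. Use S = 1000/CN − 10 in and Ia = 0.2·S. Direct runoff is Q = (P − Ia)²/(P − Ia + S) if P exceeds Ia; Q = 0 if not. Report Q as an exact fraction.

Q = 32957134681/21447937350 in ≈ 1.537 in

Dry (AMC I): CN(I) = 4.2·54/(10 − 0.058·54) = (1134/5)/(1717/250) = 56700/1717 ≈ 33.023
S = 1000/(56700/1717) − 10 = 11500/567 in ≈ 20.282 in
Ia = 0.2S: 0.2·20.282 = 4.056 in (exactly 2300/567)
Excess rainfall: 10.460 − 4.056 = 6.404 in; P > Ia so Q > 0
Q = (181541/28350)²/((181541/28350) + 11500/567) = (32957134681/803722500)/(756541/28350) = 32957134681/21447937350 in ≈ 1.537 in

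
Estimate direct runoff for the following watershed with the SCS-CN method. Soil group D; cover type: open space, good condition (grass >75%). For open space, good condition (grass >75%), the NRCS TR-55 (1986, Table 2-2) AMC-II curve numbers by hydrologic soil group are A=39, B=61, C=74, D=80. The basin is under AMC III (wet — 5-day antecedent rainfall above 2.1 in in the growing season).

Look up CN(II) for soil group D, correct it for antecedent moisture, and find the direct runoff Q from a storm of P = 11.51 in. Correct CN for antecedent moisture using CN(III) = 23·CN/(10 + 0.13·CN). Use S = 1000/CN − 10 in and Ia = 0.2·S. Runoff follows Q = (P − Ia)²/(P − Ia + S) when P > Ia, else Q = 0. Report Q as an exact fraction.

Q = 674596729/65487900 in ≈ 10.301 in

NRCS table: open space, good condition (grass >75%), soil group D → CN(II) = 80
Wet (AMC III): CN(III) = 23·80/(10 + 0.13·80) = 1840/(102/5) = 4600/51 ≈ 90.196
S = 1000/(4600/51) − 10 = 25/23 in ≈ 1.087 in
Ia = 0.2S: 0.2·1.087 = 0.217 in (exactly 5/23)
Excess rainfall: 11.510 − 0.217 = 11.293 in; P > Ia so Q > 0
Runoff Q = (P−Ia)²/(P−Ia+S) = (11.293)²/(11.293+1.087) = 674596729/65487900 ≈ 10.301 in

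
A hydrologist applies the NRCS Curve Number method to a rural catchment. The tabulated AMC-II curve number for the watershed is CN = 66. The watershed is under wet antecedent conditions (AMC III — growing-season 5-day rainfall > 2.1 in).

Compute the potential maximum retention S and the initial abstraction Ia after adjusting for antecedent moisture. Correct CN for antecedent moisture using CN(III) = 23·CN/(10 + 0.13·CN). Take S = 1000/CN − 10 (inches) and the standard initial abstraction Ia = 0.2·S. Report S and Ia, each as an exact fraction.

CN(III) from CN(II)=66: (23·66)/(10 + 0.13·66) = 75900/929 ≈ 81.701
S = 1000/(75900/929) − 10 = 1700/759 in ≈ 2.240 in
Ia = 0.2S: 0.2·2.240 = 0.448 in (exactly 340/759)

S = 1700/759 in ≈ 2.240 in; Ia = 340/759 in ≈ 0.448 in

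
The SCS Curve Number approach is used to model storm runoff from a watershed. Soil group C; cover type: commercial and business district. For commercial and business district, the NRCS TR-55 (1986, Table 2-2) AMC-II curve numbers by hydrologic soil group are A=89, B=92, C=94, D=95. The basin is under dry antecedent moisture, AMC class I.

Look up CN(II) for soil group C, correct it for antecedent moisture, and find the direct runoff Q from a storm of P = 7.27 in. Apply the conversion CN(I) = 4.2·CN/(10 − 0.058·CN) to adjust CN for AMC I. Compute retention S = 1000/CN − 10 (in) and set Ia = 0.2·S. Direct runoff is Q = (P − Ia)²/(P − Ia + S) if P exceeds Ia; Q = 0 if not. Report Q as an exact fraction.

Q = 52524847489/9185120700 in ≈ 5.718 in

NRCS table: commercial and business district, soil group C → CN(II) = 94
Dry (AMC I): CN(I) = 4.2·94/(10 − 0.058·94) = (1974/5)/(1137/250) = 32900/379 ≈ 86.807
Retention S: 1000/CN − 10 with CN=86.807 → S = 500/329 ≈ 1.520 in
Ia = 0.2S: 0.2·1.520 = 0.304 in (exactly 100/329)
Excess rainfall: 7.270 − 0.304 = 6.966 in; P > Ia so Q > 0
Q = (229183/32900)²/((229183/32900) + 500/329) = (52524847489/1082410000)/(279183/32900) = 52524847489/9185120700 in ≈ 5.718 in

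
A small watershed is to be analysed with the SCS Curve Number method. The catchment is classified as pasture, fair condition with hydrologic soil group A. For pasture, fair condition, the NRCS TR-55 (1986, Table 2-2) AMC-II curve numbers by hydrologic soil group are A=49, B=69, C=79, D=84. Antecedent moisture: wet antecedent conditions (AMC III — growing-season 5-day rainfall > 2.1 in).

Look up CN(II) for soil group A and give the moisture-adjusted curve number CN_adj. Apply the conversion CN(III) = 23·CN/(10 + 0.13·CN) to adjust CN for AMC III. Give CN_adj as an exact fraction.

NRCS table: pasture, fair condition, soil group A → CN(II) = 49
Wet (AMC III): CN(III) = 23·49/(10 + 0.13·49) = 1127/(1637/100) = 112700/1637 ≈ 68.845

CN_adj = 112700/1637 ≈ 68.845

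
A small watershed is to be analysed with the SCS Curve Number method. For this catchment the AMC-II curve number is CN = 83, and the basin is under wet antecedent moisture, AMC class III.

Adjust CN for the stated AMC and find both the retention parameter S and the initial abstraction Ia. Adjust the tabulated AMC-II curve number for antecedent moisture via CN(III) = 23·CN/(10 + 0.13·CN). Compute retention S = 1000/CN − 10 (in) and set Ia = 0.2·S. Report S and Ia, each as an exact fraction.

S = 1700/1909 in ≈ 0.891 in; Ia = 340/1909 in ≈ 0.178 in

CN(III) from CN(II)=83: (23·83)/(10 + 0.13·83) = 190900/2079 ≈ 91.823
Retention S: 1000/CN − 10 with CN=91.823 → S = 1700/1909 ≈ 0.891 in
Initial abstraction Ia = S/5 = (1700/1909)/5 = 340/1909 ≈ 0.178 in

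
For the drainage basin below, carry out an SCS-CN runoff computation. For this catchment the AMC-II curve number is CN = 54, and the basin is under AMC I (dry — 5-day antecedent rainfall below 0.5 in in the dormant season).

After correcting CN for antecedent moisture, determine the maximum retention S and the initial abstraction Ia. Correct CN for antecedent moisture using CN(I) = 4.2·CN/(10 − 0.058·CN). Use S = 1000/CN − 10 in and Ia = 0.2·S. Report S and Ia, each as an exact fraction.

CN(I) from CN(II)=54: (4.2·54)/(10 − 0.058·54) = 56700/1717 ≈ 33.023
S = 1000/(56700/1717) − 10 = 11500/567 in ≈ 20.282 in
Initial abstraction Ia = S/5 = (11500/567)/5 = 2300/567 ≈ 4.056 in

S = 11500/567 in ≈ 20.282 in; Ia = 2300/567 in ≈ 4.056 in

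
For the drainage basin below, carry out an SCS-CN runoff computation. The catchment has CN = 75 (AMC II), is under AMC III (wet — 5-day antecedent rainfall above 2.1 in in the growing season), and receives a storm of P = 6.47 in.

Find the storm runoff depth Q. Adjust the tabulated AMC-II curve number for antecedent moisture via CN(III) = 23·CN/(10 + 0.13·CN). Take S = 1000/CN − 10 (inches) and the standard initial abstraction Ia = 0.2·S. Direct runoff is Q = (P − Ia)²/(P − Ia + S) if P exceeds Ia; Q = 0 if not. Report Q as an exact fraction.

Q = 1818425449/363236700 in ≈ 5.006 in

Adjust CN=75 to AMC III: 23·75/(10 + 0.13·75) → 1725 ÷ (79/4) = 6900/79 ≈ 87.342
S = 1000/(6900/79) − 10 = 100/69 in ≈ 1.449 in
Initial abstraction Ia = S/5 = (100/69)/5 = 20/69 ≈ 0.290 in
P − Ia = 6.470 − 0.290 = 42643/6900 ≈ 6.180 in (> 0, runoff occurs)
Runoff Q = (P−Ia)²/(P−Ia+S) = (6.180)²/(6.180+1.449) = 1818425449/363236700 ≈ 5.006 in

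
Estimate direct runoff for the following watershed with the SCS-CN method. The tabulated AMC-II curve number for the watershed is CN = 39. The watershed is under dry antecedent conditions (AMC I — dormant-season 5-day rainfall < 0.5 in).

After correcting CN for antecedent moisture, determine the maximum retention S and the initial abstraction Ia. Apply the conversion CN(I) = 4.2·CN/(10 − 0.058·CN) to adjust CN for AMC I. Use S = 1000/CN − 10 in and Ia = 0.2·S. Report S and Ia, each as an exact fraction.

S = 30500/819 in ≈ 37.241 in; Ia = 6100/819 in ≈ 7.448 in

Dry (AMC I): CN(I) = 4.2·39/(10 − 0.058·39) = (819/5)/(3869/500) = 81900/3869 ≈ 21.168
S = 1000/(81900/3869) − 10 = 30500/819 in ≈ 37.241 in
Ia = 0.2S: 0.2·37.241 = 7.448 in (exactly 6100/819)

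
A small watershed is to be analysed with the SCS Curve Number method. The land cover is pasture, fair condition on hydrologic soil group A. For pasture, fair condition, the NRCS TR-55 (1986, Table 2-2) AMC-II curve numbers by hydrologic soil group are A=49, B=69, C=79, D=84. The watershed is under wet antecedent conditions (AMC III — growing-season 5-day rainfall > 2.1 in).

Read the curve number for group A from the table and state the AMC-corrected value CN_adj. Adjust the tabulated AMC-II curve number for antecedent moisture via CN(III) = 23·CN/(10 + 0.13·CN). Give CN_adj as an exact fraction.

CN_adj = 112700/1637 ≈ 68.845

NRCS table: pasture, fair condition, soil group A → CN(II) = 49
Wet (AMC III): CN(III) = 23·49/(10 + 0.13·49) = 1127/(1637/100) = 112700/1637 ≈ 68.845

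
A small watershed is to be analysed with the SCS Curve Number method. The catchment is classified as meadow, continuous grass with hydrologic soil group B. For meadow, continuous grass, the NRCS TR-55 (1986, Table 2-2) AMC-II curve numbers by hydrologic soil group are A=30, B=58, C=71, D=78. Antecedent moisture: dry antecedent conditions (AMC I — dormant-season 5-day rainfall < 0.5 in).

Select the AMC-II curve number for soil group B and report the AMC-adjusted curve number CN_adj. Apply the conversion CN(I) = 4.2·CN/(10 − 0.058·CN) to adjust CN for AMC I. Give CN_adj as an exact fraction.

CN_adj = 2900/79 ≈ 36.709

NRCS table: meadow, continuous grass, soil group B → CN(II) = 58
Adjust CN=58 to AMC I: 4.2·58/(10 − 0.058·58) → (1218/5) ÷ (1659/250) = 2900/79 ≈ 36.709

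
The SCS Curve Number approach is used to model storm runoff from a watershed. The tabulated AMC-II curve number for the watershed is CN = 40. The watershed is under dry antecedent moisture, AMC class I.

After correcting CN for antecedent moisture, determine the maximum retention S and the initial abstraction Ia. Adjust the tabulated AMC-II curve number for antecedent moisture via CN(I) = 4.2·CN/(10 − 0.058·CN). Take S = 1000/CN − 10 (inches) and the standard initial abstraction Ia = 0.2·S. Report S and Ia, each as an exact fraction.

S = 250/7 in ≈ 35.714 in; Ia = 50/7 in ≈ 7.143 in

Adjust CN=40 to AMC I: 4.2·40/(10 − 0.058·40) → 168 ÷ (192/25) = 175/8 ≈ 21.875
S = 1000/(175/8) − 10 = 250/7 in ≈ 35.714 in
Ia = 0.2·(250/7) = 50/7 in ≈ 7.143 in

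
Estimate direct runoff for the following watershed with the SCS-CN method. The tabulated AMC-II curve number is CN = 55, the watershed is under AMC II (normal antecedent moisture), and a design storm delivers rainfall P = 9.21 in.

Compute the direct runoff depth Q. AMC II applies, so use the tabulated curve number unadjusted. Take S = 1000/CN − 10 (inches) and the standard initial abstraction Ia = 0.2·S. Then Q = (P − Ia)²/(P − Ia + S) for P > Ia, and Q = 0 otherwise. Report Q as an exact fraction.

Q = 23135187/6354700 in ≈ 3.641 in

AMC II — tabulated CN = 55 applies directly.
S = 1000/55 − 10 = 90/11 in ≈ 8.182 in
Ia = 0.2·(90/11) = 18/11 in ≈ 1.636 in
Excess rainfall: 9.210 − 1.636 = 7.574 in; P > Ia so Q > 0
Runoff Q = (P−Ia)²/(P−Ia+S) = (7.574)²/(7.574+8.182) = 23135187/6354700 ≈ 3.641 in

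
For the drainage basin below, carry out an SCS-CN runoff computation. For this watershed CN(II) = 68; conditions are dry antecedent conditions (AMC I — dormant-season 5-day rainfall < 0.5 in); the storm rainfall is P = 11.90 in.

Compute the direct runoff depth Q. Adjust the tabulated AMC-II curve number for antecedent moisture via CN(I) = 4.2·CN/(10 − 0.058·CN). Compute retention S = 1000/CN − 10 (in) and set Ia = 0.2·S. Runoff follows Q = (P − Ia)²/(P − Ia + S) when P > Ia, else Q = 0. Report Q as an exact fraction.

Q = 1189077289/265904310 in ≈ 4.472 in

CN(I) from CN(II)=68: (4.2·68)/(10 − 0.058·68) = 35700/757 ≈ 47.160
Max retention: S = 1000/(35700/757) − 10 = 4000/357 in (≈ 11.204 in)
Ia = 0.2S: 0.2·11.204 = 2.241 in (exactly 800/357)
Excess rainfall: 11.900 − 2.241 = 9.659 in; P > Ia so Q > 0
Runoff Q = (P−Ia)²/(P−Ia+S) = (9.659)²/(9.659+11.204) = 1189077289/265904310 ≈ 4.472 in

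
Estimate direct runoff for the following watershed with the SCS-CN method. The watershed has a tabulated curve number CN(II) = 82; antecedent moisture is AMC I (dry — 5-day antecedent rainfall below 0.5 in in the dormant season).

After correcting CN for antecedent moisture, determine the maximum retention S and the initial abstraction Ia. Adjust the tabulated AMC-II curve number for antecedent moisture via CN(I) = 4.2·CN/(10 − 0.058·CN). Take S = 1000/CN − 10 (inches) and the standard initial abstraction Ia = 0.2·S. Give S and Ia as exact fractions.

S = 1500/287 in ≈ 5.226 in; Ia = 300/287 in ≈ 1.045 in

Dry (AMC I): CN(I) = 4.2·82/(10 − 0.058·82) = (1722/5)/(1311/250) = 28700/437 ≈ 65.675
Max retention: S = 1000/(28700/437) − 10 = 1500/287 in (≈ 5.226 in)
Ia = 0.2·(1500/287) = 300/287 in ≈ 1.045 in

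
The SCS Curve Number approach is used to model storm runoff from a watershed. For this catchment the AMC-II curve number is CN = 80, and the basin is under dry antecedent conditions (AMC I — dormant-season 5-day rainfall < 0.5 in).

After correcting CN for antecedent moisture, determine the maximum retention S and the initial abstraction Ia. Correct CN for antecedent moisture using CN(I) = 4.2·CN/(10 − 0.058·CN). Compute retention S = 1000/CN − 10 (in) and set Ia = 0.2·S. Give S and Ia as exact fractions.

CN(I) from CN(II)=80: (4.2·80)/(10 − 0.058·80) = 4200/67 ≈ 62.687
Retention S: 1000/CN − 10 with CN=62.687 → S = 125/21 ≈ 5.952 in
Ia = 0.2S: 0.2·5.952 = 1.190 in (exactly 25/21)

S = 125/21 in ≈ 5.952 in; Ia = 25/21 in ≈ 1.190 in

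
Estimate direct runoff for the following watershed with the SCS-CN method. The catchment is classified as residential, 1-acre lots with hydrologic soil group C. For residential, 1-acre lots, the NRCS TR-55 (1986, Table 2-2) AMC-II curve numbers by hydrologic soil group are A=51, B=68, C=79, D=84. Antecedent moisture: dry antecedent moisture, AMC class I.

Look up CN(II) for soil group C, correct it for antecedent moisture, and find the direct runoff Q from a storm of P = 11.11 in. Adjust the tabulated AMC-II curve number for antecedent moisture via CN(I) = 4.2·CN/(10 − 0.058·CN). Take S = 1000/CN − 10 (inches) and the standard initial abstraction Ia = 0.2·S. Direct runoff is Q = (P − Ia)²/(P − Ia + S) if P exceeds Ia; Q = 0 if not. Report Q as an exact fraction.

NRCS table: residential, 1-acre lots, soil group C → CN(II) = 79
Dry (AMC I): CN(I) = 4.2·79/(10 − 0.058·79) = (1659/5)/(2709/500) = 7900/129 ≈ 61.240
Retention S: 1000/CN − 10 with CN=61.240 → S = 500/79 ≈ 6.329 in
Ia = 0.2·(500/79) = 100/79 in ≈ 1.266 in
Excess rainfall: 11.110 − 1.266 = 9.844 in; P > Ia so Q > 0
Runoff Q = (P−Ia)²/(P−Ia+S) = (9.844)²/(9.844+6.329) = 6048017361/1009375100 ≈ 5.992 in

Q = 6048017361/1009375100 in ≈ 5.992 in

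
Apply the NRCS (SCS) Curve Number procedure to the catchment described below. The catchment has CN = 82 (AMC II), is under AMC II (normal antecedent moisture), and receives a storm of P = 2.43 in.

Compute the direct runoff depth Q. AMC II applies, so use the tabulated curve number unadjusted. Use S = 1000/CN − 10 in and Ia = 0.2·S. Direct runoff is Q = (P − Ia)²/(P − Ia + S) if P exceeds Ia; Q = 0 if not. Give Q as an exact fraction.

Q = 7403841/7818700 in ≈ 0.947 in

CN(II) = 82; AMC II needs no correction.
Retention S: 1000/CN − 10 with CN=82.000 → S = 90/41 ≈ 2.195 in
Initial abstraction Ia = S/5 = (90/41)/5 = 18/41 ≈ 0.439 in
Since P=2.430 > Ia=0.439: effective rainfall P−Ia = 8163/4100 in
Runoff Q = (P−Ia)²/(P−Ia+S) = (1.991)²/(1.991+2.195) = 7403841/7818700 ≈ 0.947 in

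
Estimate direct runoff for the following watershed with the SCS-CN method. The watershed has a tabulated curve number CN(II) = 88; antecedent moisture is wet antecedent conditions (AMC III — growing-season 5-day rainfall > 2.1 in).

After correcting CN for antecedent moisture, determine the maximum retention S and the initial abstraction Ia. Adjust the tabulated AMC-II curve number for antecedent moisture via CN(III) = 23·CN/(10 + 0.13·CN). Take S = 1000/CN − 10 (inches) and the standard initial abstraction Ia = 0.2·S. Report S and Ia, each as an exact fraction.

CN(III) from CN(II)=88: (23·88)/(10 + 0.13·88) = 6325/67 ≈ 94.403
S = 1000/(6325/67) − 10 = 150/253 in ≈ 0.593 in
Initial abstraction Ia = S/5 = (150/253)/5 = 30/253 ≈ 0.119 in

S = 150/253 in ≈ 0.593 in; Ia = 30/253 in ≈ 0.119 in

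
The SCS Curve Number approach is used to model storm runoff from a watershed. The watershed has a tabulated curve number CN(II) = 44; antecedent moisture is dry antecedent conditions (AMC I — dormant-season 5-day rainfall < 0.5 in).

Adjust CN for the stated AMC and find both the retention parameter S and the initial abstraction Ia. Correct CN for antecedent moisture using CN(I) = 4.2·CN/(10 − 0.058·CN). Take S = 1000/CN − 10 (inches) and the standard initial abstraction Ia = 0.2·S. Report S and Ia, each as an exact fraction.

S = 1000/33 in ≈ 30.303 in; Ia = 200/33 in ≈ 6.061 in

CN(I) from CN(II)=44: (4.2·44)/(10 − 0.058·44) = 3300/133 ≈ 24.812
Retention S: 1000/CN − 10 with CN=24.812 → S = 1000/33 ≈ 30.303 in
Ia = 0.2S: 0.2·30.303 = 6.061 in (exactly 200/33)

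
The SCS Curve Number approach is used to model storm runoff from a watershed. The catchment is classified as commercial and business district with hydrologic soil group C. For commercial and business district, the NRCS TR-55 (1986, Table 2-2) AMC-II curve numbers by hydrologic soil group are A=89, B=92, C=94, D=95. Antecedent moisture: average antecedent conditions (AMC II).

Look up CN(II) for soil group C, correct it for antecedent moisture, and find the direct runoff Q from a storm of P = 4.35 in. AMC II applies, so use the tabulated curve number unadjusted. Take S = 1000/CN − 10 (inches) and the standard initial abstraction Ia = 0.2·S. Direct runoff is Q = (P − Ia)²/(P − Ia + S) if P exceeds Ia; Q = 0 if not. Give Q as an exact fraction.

Q = 5250987/1431620 in ≈ 3.668 in

NRCS table: commercial and business district, soil group C → CN(II) = 94
AMC II — tabulated CN = 94 applies directly.
S = 1000/94 − 10 = 30/47 in ≈ 0.638 in
Initial abstraction Ia = S/5 = (30/47)/5 = 6/47 ≈ 0.128 in
Since P=4.350 > Ia=0.128: effective rainfall P−Ia = 3969/940 in
Runoff Q = (P−Ia)²/(P−Ia+S) = (4.222)²/(4.222+0.638) = 5250987/1431620 ≈ 3.668 in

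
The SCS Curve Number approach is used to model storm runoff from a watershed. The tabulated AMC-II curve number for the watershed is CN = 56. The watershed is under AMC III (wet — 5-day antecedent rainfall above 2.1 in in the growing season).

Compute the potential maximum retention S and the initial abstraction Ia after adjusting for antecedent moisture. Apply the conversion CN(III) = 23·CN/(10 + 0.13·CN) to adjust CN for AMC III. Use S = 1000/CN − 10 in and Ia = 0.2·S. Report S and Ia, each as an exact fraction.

S = 550/161 in ≈ 3.416 in; Ia = 110/161 in ≈ 0.683 in

Wet (AMC III): CN(III) = 23·56/(10 + 0.13·56) = 1288/(432/25) = 4025/54 ≈ 74.537
S = 1000/(4025/54) − 10 = 550/161 in ≈ 3.416 in
Initial abstraction Ia = S/5 = (550/161)/5 = 110/161 ≈ 0.683 in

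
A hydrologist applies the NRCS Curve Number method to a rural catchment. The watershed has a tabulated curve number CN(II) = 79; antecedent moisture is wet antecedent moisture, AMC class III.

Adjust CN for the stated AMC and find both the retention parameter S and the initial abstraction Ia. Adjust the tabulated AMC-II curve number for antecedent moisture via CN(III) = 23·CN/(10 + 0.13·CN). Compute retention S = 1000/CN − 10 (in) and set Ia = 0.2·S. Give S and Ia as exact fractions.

S = 2100/1817 in ≈ 1.156 in; Ia = 420/1817 in ≈ 0.231 in

CN(III) from CN(II)=79: (23·79)/(10 + 0.13·79) = 181700/2027 ≈ 89.640
Retention S: 1000/CN − 10 with CN=89.640 → S = 2100/1817 ≈ 1.156 in
Initial abstraction Ia = S/5 = (2100/1817)/5 = 420/1817 ≈ 0.231 in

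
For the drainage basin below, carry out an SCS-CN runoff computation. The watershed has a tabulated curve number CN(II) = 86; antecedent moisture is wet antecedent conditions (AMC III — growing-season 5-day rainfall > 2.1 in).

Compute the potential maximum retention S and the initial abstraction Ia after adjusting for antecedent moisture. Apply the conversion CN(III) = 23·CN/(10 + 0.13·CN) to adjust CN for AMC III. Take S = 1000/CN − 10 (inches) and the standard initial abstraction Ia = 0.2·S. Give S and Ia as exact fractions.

Adjust CN=86 to AMC III: 23·86/(10 + 0.13·86) → 1978 ÷ (1059/50) = 98900/1059 ≈ 93.390
Max retention: S = 1000/(98900/1059) − 10 = 700/989 in (≈ 0.708 in)
Ia = 0.2·(700/989) = 140/989 in ≈ 0.142 in

S = 700/989 in ≈ 0.708 in; Ia = 140/989 in ≈ 0.142 in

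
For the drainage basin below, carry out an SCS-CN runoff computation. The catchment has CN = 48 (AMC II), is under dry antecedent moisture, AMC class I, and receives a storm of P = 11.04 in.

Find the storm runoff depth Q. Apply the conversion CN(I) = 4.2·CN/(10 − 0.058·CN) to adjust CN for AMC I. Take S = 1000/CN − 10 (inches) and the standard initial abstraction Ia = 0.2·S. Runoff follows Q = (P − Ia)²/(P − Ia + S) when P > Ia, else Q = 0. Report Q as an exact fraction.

CN(I) from CN(II)=48: (4.2·48)/(10 − 0.058·48) = 12600/451 ≈ 27.938
Max retention: S = 1000/(12600/451) − 10 = 1625/63 in (≈ 25.794 in)
Ia = 0.2·(1625/63) = 325/63 in ≈ 5.159 in
Since P=11.040 > Ia=5.159: effective rainfall P−Ia = 9263/1575 in
Q: (9263/1575)² ÷ (49888/1575) = 85803169/78573600 in (≈ 1.092 in)

Q = 85803169/78573600 in ≈ 1.092 in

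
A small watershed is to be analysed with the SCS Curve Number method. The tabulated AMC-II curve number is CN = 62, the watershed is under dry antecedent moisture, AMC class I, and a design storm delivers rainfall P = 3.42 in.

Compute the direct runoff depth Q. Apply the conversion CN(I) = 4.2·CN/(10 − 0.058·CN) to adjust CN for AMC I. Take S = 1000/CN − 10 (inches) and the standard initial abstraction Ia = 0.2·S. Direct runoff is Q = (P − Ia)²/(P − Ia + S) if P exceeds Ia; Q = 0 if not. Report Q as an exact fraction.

Q = 737881/44300550 in ≈ 0.017 in

Adjust CN=62 to AMC I: 4.2·62/(10 − 0.058·62) → (1302/5) ÷ (1601/250) = 65100/1601 ≈ 40.662
Retention S: 1000/CN − 10 with CN=40.662 → S = 9500/651 ≈ 14.593 in
Ia = 0.2S: 0.2·14.593 = 2.919 in (exactly 1900/651)
Excess rainfall: 3.420 − 2.919 = 0.501 in; P > Ia so Q > 0
Runoff Q = (P−Ia)²/(P−Ia+S) = (0.501)²/(0.501+14.593) = 737881/44300550 ≈ 0.017 in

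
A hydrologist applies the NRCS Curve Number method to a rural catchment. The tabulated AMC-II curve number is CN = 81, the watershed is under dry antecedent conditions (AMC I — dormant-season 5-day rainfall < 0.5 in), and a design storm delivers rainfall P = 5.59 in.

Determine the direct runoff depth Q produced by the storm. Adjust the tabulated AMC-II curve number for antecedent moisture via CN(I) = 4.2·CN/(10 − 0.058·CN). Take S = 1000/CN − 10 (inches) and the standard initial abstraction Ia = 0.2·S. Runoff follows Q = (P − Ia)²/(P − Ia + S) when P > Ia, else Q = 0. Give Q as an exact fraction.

CN(I) from CN(II)=81: (4.2·81)/(10 − 0.058·81) = 170100/2651 ≈ 64.164
Retention S: 1000/CN − 10 with CN=64.164 → S = 9500/1701 ≈ 5.585 in
Ia = 0.2·(9500/1701) = 1900/1701 in ≈ 1.117 in
P − Ia = 5.590 − 1.117 = 760859/170100 ≈ 4.473 in (> 0, runoff occurs)
Q: (760859/170100)² ÷ (1710859/170100) = 578906417881/291017115900 in (≈ 1.989 in)

Q = 578906417881/291017115900 in ≈ 1.989 in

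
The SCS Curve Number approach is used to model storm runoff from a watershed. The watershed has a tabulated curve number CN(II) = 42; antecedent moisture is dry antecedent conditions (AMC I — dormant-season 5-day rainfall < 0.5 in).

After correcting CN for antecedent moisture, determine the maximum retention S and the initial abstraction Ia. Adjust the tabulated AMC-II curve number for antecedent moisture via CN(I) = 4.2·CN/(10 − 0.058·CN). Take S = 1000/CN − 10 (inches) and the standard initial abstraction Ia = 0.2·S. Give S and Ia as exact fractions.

Dry (AMC I): CN(I) = 4.2·42/(10 − 0.058·42) = (882/5)/(1891/250) = 44100/1891 ≈ 23.321
S = 1000/(44100/1891) − 10 = 14500/441 in ≈ 32.880 in
Ia = 0.2S: 0.2·32.880 = 6.576 in (exactly 2900/441)

S = 14500/441 in ≈ 32.880 in; Ia = 2900/441 in ≈ 6.576 in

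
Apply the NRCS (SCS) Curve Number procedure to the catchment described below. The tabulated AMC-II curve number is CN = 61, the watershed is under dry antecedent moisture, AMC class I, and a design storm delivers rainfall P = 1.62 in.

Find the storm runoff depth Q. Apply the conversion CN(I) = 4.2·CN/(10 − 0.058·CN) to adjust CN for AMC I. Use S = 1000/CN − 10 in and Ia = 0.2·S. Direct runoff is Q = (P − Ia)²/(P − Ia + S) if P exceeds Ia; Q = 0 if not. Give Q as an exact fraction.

Q = 0 in ≈ 0.000 in

Adjust CN=61 to AMC I: 4.2·61/(10 − 0.058·61) → (1281/5) ÷ (3231/500) = 42700/1077 ≈ 39.647
S = 1000/(42700/1077) − 10 = 6500/427 in ≈ 15.222 in
Ia = 0.2·(6500/427) = 1300/427 in ≈ 3.044 in
P = 1.620 ≤ Ia = 3.044 in: entire storm abstracted, Q = 0.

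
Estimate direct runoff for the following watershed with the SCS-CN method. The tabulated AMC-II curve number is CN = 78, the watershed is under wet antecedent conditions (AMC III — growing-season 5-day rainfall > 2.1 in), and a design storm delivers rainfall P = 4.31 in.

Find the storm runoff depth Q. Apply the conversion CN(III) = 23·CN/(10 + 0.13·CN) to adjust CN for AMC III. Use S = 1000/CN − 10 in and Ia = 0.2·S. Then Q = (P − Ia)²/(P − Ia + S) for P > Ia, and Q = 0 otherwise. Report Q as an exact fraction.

CN(III) from CN(II)=78: (23·78)/(10 + 0.13·78) = 89700/1007 ≈ 89.076
Max retention: S = 1000/(89700/1007) − 10 = 1100/897 in (≈ 1.226 in)
Ia = 0.2S: 0.2·1.226 = 0.245 in (exactly 220/897)
Excess rainfall: 4.310 − 0.245 = 4.065 in; P > Ia so Q > 0
Q: (364607/89700)² ÷ (474607/89700) = 132938264449/42572247900 in (≈ 3.123 in)

Q = 132938264449/42572247900 in ≈ 3.123 in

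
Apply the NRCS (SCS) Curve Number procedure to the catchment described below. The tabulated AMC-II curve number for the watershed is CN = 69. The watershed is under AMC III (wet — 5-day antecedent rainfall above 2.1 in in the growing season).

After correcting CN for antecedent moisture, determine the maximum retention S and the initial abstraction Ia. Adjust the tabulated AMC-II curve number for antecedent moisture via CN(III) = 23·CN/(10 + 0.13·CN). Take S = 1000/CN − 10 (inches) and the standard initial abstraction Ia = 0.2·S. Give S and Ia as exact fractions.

S = 3100/1587 in ≈ 1.953 in; Ia = 620/1587 in ≈ 0.391 in

CN(III) from CN(II)=69: (23·69)/(10 + 0.13·69) = 158700/1897 ≈ 83.658
Retention S: 1000/CN − 10 with CN=83.658 → S = 3100/1587 ≈ 1.953 in
Ia = 0.2·(3100/1587) = 620/1587 in ≈ 0.391 in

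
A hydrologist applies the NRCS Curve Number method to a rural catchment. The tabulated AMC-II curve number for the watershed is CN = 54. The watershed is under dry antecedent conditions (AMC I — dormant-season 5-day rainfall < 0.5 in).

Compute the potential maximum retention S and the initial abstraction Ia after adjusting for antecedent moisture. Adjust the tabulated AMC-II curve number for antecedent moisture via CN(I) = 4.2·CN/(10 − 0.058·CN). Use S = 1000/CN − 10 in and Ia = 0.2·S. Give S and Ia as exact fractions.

S = 11500/567 in ≈ 20.282 in; Ia = 2300/567 in ≈ 4.056 in

Adjust CN=54 to AMC I: 4.2·54/(10 − 0.058·54) → (1134/5) ÷ (1717/250) = 56700/1717 ≈ 33.023
S = 1000/(56700/1717) − 10 = 11500/567 in ≈ 20.282 in
Ia = 0.2·(11500/567) = 2300/567 in ≈ 4.056 in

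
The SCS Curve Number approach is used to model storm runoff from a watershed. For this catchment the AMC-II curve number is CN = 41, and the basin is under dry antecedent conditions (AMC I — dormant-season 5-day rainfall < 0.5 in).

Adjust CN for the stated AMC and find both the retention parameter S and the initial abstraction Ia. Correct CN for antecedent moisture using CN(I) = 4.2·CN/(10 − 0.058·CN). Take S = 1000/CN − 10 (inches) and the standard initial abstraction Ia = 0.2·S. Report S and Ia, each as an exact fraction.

Adjust CN=41 to AMC I: 4.2·41/(10 − 0.058·41) → (861/5) ÷ (3811/500) = 86100/3811 ≈ 22.592
Max retention: S = 1000/(86100/3811) − 10 = 29500/861 in (≈ 34.262 in)
Ia = 0.2·(29500/861) = 5900/861 in ≈ 6.852 in

S = 29500/861 in ≈ 34.262 in; Ia = 5900/861 in ≈ 6.852 in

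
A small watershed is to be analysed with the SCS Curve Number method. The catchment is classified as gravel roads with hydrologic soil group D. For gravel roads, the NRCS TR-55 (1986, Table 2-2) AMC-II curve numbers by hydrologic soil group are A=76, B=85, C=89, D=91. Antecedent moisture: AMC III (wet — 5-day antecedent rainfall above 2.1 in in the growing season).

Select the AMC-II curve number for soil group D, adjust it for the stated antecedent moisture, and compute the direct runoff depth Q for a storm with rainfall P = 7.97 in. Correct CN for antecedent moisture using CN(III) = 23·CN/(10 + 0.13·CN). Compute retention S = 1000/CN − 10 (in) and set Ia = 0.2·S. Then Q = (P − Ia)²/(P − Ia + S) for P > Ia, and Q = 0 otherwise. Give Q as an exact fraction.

Q = 2722899314641/364207325300 in ≈ 7.476 in

NRCS table: gravel roads, soil group D → CN(II) = 91
CN(III) from CN(II)=91: (23·91)/(10 + 0.13·91) = 209300/2183 ≈ 95.877
Retention S: 1000/CN − 10 with CN=95.877 → S = 900/2093 ≈ 0.430 in
Initial abstraction Ia = S/5 = (900/2093)/5 = 180/2093 ≈ 0.086 in
Since P=7.970 > Ia=0.086: effective rainfall P−Ia = 1650121/209300 in
Runoff Q = (P−Ia)²/(P−Ia+S) = (7.884)²/(7.884+0.430) = 2722899314641/364207325300 ≈ 7.476 in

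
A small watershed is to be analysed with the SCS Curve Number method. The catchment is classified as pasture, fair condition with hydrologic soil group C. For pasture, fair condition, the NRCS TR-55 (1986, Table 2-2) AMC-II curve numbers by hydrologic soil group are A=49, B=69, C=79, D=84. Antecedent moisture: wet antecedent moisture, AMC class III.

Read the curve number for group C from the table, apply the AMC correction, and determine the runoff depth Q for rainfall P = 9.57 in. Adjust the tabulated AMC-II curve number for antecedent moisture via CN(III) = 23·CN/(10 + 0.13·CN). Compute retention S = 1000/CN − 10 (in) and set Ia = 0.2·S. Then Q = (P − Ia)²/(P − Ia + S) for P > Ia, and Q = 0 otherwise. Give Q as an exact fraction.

Q = 959788134387/115492699100 in ≈ 8.310 in

NRCS table: pasture, fair condition, soil group C → CN(II) = 79
Adjust CN=79 to AMC III: 23·79/(10 + 0.13·79) → 1817 ÷ (2027/100) = 181700/2027 ≈ 89.640
Max retention: S = 1000/(181700/2027) − 10 = 2100/1817 in (≈ 1.156 in)
Ia = 0.2S: 0.2·1.156 = 0.231 in (exactly 420/1817)
Excess rainfall: 9.570 − 0.231 = 9.339 in; P > Ia so Q > 0
Q = (1696869/181700)²/((1696869/181700) + 2100/1817) = (2879364403161/33014890000)/(1906869/181700) = 959788134387/115492699100 in ≈ 8.310 in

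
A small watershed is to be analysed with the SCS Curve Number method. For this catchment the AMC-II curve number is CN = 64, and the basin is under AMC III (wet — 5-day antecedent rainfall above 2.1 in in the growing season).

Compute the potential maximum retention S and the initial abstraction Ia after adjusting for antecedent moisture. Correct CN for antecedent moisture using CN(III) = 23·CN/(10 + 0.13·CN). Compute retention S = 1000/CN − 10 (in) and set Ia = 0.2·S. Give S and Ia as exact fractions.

S = 225/92 in ≈ 2.446 in; Ia = 45/92 in ≈ 0.489 in

Wet (AMC III): CN(III) = 23·64/(10 + 0.13·64) = 1472/(458/25) = 18400/229 ≈ 80.349
Retention S: 1000/CN − 10 with CN=80.349 → S = 225/92 ≈ 2.446 in
Initial abstraction Ia = S/5 = (225/92)/5 = 45/92 ≈ 0.489 in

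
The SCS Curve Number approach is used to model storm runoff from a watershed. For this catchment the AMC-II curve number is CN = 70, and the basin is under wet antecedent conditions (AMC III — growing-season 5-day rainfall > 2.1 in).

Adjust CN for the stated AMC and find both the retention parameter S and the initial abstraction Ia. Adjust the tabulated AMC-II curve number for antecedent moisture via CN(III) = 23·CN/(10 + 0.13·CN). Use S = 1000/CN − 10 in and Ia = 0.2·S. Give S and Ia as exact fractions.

Adjust CN=70 to AMC III: 23·70/(10 + 0.13·70) → 1610 ÷ (191/10) = 16100/191 ≈ 84.293
Max retention: S = 1000/(16100/191) − 10 = 300/161 in (≈ 1.863 in)
Ia = 0.2S: 0.2·1.863 = 0.373 in (exactly 60/161)

S = 300/161 in ≈ 1.863 in; Ia = 60/161 in ≈ 0.373 in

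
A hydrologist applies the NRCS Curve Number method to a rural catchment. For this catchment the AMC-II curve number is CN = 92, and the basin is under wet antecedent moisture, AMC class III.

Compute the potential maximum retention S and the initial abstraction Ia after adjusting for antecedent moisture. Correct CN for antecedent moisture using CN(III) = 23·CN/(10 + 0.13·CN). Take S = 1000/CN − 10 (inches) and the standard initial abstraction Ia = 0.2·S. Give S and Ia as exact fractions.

CN(III) from CN(II)=92: (23·92)/(10 + 0.13·92) = 52900/549 ≈ 96.357
Retention S: 1000/CN − 10 with CN=96.357 → S = 200/529 ≈ 0.378 in
Ia = 0.2S: 0.2·0.378 = 0.076 in (exactly 40/529)

S = 200/529 in ≈ 0.378 in; Ia = 40/529 in ≈ 0.076 in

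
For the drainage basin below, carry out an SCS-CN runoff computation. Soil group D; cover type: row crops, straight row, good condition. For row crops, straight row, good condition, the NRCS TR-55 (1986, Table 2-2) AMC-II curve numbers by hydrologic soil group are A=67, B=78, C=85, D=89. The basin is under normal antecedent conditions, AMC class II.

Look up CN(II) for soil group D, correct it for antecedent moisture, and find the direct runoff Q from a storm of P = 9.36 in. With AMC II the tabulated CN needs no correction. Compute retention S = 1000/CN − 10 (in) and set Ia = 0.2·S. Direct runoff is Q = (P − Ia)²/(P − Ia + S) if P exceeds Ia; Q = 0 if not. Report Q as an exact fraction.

NRCS table: row crops, straight row, good condition, soil group D → CN(II) = 89
CN(II) = 89; AMC II needs no correction.
Retention S: 1000/CN − 10 with CN=89.000 → S = 110/89 ≈ 1.236 in
Initial abstraction Ia = S/5 = (110/89)/5 = 22/89 ≈ 0.247 in
P − Ia = 9.360 − 0.247 = 20276/2225 ≈ 9.113 in (> 0, runoff occurs)
Runoff Q = (P−Ia)²/(P−Ia+S) = (9.113)²/(9.113+1.236) = 205558088/25616425 ≈ 8.024 in

Q = 205558088/25616425 in ≈ 8.024 in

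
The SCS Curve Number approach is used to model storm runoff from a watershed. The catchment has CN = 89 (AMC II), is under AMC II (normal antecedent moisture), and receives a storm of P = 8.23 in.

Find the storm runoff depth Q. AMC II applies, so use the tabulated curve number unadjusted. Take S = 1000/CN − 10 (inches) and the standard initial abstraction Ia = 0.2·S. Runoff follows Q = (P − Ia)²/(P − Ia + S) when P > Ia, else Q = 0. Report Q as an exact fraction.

Q = 5047676209/730218300 in ≈ 6.913 in

AMC II — tabulated CN = 89 applies directly.
Retention S: 1000/CN − 10 with CN=89.000 → S = 110/89 ≈ 1.236 in
Initial abstraction Ia = S/5 = (110/89)/5 = 22/89 ≈ 0.247 in
Excess rainfall: 8.230 − 0.247 = 7.983 in; P > Ia so Q > 0
Runoff Q = (P−Ia)²/(P−Ia+S) = (7.983)²/(7.983+1.236) = 5047676209/730218300 ≈ 6.913 in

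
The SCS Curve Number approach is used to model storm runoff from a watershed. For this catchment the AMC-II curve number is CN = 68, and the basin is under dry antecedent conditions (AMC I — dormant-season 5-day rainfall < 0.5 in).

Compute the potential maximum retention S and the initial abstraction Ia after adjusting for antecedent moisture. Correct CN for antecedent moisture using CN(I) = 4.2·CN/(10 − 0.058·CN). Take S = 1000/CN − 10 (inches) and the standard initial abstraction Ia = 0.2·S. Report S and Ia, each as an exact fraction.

Dry (AMC I): CN(I) = 4.2·68/(10 − 0.058·68) = (1428/5)/(757/125) = 35700/757 ≈ 47.160
Retention S: 1000/CN − 10 with CN=47.160 → S = 4000/357 ≈ 11.204 in
Ia = 0.2·(4000/357) = 800/357 in ≈ 2.241 in

S = 4000/357 in ≈ 11.204 in; Ia = 800/357 in ≈ 2.241 in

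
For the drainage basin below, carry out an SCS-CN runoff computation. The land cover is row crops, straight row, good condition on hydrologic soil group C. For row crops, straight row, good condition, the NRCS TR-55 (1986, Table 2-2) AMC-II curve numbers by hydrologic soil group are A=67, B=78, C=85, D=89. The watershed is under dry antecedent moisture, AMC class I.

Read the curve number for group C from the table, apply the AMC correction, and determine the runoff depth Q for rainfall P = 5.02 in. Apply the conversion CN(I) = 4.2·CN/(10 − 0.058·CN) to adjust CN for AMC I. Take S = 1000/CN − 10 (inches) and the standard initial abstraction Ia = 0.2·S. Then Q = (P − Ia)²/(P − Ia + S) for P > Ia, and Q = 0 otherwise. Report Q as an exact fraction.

NRCS table: row crops, straight row, good condition, soil group C → CN(II) = 85
CN(I) from CN(II)=85: (4.2·85)/(10 − 0.058·85) = 11900/169 ≈ 70.414
S = 1000/(11900/169) − 10 = 500/119 in ≈ 4.202 in
Initial abstraction Ia = S/5 = (500/119)/5 = 100/119 ≈ 0.840 in
Excess rainfall: 5.020 − 0.840 = 4.180 in; P > Ia so Q > 0
Q: (24869/5950)² ÷ (49869/5950) = 618467161/296720550 in (≈ 2.084 in)

Q = 618467161/296720550 in ≈ 2.084 in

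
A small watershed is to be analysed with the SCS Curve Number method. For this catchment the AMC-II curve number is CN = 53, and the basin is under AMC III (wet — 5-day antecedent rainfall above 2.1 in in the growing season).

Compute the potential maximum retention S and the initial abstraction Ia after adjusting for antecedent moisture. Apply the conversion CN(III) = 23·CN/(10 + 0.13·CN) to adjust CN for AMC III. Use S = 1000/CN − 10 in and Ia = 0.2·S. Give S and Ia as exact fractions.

S = 4700/1219 in ≈ 3.856 in; Ia = 940/1219 in ≈ 0.771 in

Wet (AMC III): CN(III) = 23·53/(10 + 0.13·53) = 1219/(1689/100) = 121900/1689 ≈ 72.173
Max retention: S = 1000/(121900/1689) − 10 = 4700/1219 in (≈ 3.856 in)
Ia = 0.2S: 0.2·3.856 = 0.771 in (exactly 940/1219)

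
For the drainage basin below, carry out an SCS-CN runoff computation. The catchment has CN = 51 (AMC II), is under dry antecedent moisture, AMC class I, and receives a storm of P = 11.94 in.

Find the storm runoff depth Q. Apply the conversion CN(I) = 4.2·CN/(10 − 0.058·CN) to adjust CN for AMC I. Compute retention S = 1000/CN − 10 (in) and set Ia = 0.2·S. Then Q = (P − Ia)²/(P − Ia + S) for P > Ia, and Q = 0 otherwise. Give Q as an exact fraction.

Q = 3174308281/1769758650 in ≈ 1.794 in

CN(I) from CN(II)=51: (4.2·51)/(10 − 0.058·51) = 15300/503 ≈ 30.417
Max retention: S = 1000/(15300/503) − 10 = 3500/153 in (≈ 22.876 in)
Ia = 0.2·(3500/153) = 700/153 in ≈ 4.575 in
P − Ia = 11.940 − 4.575 = 56341/7650 ≈ 7.365 in (> 0, runoff occurs)
Runoff Q = (P−Ia)²/(P−Ia+S) = (7.365)²/(7.365+22.876) = 3174308281/1769758650 ≈ 1.794 in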